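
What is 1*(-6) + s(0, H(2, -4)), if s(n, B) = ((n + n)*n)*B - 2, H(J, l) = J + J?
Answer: -8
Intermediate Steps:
H(J, l) = 2*J
s(n, B) = -2 + 2*B*n² (s(n, B) = ((2*n)*n)*B - 2 = (2*n²)*B - 2 = 2*B*n² - 2 = -2 + 2*B*n²)
1*(-6) + s(0, H(2, -4)) = 1*(-6) + (-2 + 2*(2*2)*0²) = -6 + (-2 + 2*4*0) = -6 + (-2 + 0) = -6 - 2 = -8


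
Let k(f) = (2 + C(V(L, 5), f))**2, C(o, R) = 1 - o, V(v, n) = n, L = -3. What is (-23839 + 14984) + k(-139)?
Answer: -8851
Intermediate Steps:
k(f) = 4 (k(f) = (2 + (1 - 1*5))**2 = (2 + (1 - 5))**2 = (2 - 4)**2 = (-2)**2 = 4)
(-23839 + 14984) + k(-139) = (-23839 + 14984) + 4 = -8855 + 4 = -8851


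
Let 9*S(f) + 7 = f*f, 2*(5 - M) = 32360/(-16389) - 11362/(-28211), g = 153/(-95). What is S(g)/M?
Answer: -1021434068973/12071381827825 ≈ -0.084616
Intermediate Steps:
g = -153/95 (g = 153*(-1/95) = -153/95 ≈ -1.6105)
M = 2675098466/462350079 (M = 5 - (32360/(-16389) - 11362/(-28211))/2 = 5 - (32360*(-1/16389) - 11362*(-1/28211))/2 = 5 - (-32360/16389 + 11362/28211)/2 = 5 - ½*(-726696142/462350079) = 5 + 363348071/462350079 = 2675098466/462350079 ≈ 5.7859)
S(f) = -7/9 + f²/9 (S(f) = -7/9 + (f*f)/9 = -7/9 + f²/9)
S(g)/M = (-7/9 + (-153/95)²/9)/(2675098466/462350079) = (-7/9 + (⅑)*(23409/9025))*(462350079/2675098466) = (-7/9 + 2601/9025)*(462350079/2675098466) = -39766/81225*462350079/2675098466 = -1021434068973/12071381827825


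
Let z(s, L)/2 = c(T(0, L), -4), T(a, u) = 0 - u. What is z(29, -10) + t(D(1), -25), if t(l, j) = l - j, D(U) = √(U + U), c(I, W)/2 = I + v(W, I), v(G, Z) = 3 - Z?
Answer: 37 + √2 ≈ 38.414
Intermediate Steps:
T(a, u) = -u
c(I, W) = 6 (c(I, W) = 2*(I + (3 - I)) = 2*3 = 6)
z(s, L) = 12 (z(s, L) = 2*6 = 12)
D(U) = √2*√U (D(U) = √(2*U) = √2*√U)
z(29, -10) + t(D(1), -25) = 12 + (√2*√1 - 1*(-25)) = 12 + (√2*1 + 25) = 12 + (√2 + 25) = 12 + (25 + √2) = 37 + √2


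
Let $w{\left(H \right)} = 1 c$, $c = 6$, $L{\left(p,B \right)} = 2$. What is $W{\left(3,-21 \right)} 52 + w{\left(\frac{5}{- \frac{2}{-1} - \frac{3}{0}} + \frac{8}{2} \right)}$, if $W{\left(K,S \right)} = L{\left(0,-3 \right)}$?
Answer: $110$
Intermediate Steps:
$W{\left(K,S \right)} = 2$
$w{\left(H \right)} = 6$ ($w{\left(H \right)} = 1 \cdot 6 = 6$)
$W{\left(3,-21 \right)} 52 + w{\left(\frac{5}{- \frac{2}{-1} - \frac{3}{0}} + \frac{8}{2} \right)} = 2 \cdot 52 + 6 = 104 + 6 = 110$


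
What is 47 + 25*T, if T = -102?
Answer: -2503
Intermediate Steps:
47 + 25*T = 47 + 25*(-102) = 47 - 2550 = -2503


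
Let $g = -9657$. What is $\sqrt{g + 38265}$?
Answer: $8 \sqrt{447} \approx 169.14$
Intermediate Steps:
$\sqrt{g + 38265} = \sqrt{-9657 + 38265} = \sqrt{28608} = 8 \sqrt{447}$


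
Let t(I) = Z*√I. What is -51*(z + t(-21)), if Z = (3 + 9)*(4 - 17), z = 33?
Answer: -1683 + 7956*I*√21 ≈ -1683.0 + 36459.0*I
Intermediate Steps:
Z = -156 (Z = 12*(-13) = -156)
t(I) = -156*√I
-51*(z + t(-21)) = -51*(33 - 156*I*√21) = -1683 + 7956*I*√21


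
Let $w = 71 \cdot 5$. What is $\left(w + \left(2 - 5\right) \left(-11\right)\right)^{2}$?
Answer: $150544$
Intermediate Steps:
$w = 355$
$\left(w + \left(2 - 5\right) \left(-11\right)\right)^{2} = \left(355 + \left(2 - 5\right) \left(-11\right)\right)^{2} = \left(355 - -33\right)^{2} = \left(355 + 33\right)^{2} = 388^{2} = 150544$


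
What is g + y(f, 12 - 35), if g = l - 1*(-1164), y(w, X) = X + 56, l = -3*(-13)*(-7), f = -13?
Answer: 924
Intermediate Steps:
l = -273 (l = 39*(-7) = -273)
y(w, X) = 56 + X
g = 891 (g = -273 - 1*(-1164) = -273 + 1164 = 891)
g + y(f, 12 - 35) = 891 + (56 + (12 - 35)) = 891 + (56 - 23) = 891 + 33 = 924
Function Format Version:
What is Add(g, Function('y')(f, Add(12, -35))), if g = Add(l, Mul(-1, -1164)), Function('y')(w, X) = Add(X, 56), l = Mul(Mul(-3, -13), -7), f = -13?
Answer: 924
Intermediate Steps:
l = -273 (l = Mul(39, -7) = -273)
Function('y')(w, X) = Add(56, X)
g = 891 (g = Add(-273, Mul(-1, -1164)) = Add(-273, 1164) = 891)
Add(g, Function('y')(f, Add(12, -35))) = Add(891, Add(56, Add(12, -35))) = Add(891, Add(56, -23)) = Add(891, 33) = 924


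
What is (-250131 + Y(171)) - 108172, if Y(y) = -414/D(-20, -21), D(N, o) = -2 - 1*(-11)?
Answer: -358349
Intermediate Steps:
D(N, o) = 9 (D(N, o) = -2 + 11 = 9)
Y(y) = -46 (Y(y) = -414/9 = -414*⅑ = -46)
(-250131 + Y(171)) - 108172 = (-250131 - 46) - 108172 = -250177 - 108172 = -358349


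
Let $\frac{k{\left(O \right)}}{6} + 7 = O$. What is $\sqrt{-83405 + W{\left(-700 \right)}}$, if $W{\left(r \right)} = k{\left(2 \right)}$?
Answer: $i \sqrt{83435} \approx 288.85 i$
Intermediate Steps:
$k{\left(O \right)} = -42 + 6 O$
$W{\left(r \right)} = -30$ ($W{\left(r \right)} = -42 + 6 \cdot 2 = -42 + 12 = -30$)
$\sqrt{-83405 + W{\left(-700 \right)}} = \sqrt{-83405 - 30} = \sqrt{-83435} = i \sqrt{83435}$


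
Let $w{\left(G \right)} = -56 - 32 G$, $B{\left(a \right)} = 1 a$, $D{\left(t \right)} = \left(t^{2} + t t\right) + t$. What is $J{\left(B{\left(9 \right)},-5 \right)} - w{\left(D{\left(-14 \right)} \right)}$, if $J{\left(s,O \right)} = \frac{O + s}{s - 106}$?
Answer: $\frac{1178740}{97} \approx 12152.0$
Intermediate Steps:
$D{\left(t \right)} = t + 2 t^{2}$ ($D{\left(t \right)} = \left(t^{2} + t^{2}\right) + t = 2 t^{2} + t = t + 2 t^{2}$)
$B{\left(a \right)} = a$
$w{\left(G \right)} = -56 - 32 G$
$J{\left(s,O \right)} = \frac{O + s}{-106 + s}$
$J{\left(B{\left(9 \right)},-5 \right)} - w{\left(D{\left(-14 \right)} \right)} = \frac{-5 + 9}{-106 + 9} - \left(-56 - 32 \left(- 14 \left(1 + 2 \left(-14\right)\right)\right)\right) = \frac{1}{-97} \cdot 4 - \left(-56 - 32 \left(- 14 \left(1 - 28\right)\right)\right) = \left(- \frac{1}{97}\right) 4 - \left(-56 - 32 \left(\left(-14\right) \left(-27\right)\right)\right) = - \frac{4}{97} - \left(-56 - 12096\right) = - \frac{4}{97} - -12152 = - \frac{4}{97} + 12152 = \frac{1178740}{97}$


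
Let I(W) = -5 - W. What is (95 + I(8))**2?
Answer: 6724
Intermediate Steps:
(95 + I(8))**2 = (95 + (-5 - 1*8))**2 = (95 + (-5 - 8))**2 = (95 - 13)**2 = 82**2 = 6724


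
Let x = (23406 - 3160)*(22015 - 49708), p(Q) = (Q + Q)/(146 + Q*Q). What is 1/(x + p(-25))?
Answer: -771/432278480588 ≈ -1.7836e-9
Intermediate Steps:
p(Q) = 2*Q/(146 + Q**2) (p(Q) = (2*Q)/(146 + Q**2) = 2*Q/(146 + Q**2))
x = -560672478 (x = 20246*(-27693) = -560672478)
1/(x + p(-25)) = 1/(-560672478 + 2*(-25)/(146 + (-25)**2)) = 1/(-560672478 + 2*(-25)/(146 + 625)) = 1/(-560672478 + 2*(-25)/771) = 1/(-560672478 + 2*(-25)*(1/771)) = 1/(-560672478 - 50/771) = 1/(-432278480588/771) = -771/432278480588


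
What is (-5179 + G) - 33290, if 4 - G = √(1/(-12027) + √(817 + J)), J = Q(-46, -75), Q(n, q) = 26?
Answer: -38465 - √(-12027 + 144648729*√843)/12027 ≈ -38470.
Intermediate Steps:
J = 26
G = 4 - √(-1/12027 + √843) (G = 4 - √(1/(-12027) + √(817 + 26)) = 4 - √(-1/12027 + √843) ≈ -1.3884)
(-5179 + G) - 33290 = (-5179 + (4 - √(-12027 + 144648729*√843)/12027)) - 33290 = (-5175 - √(-12027 + 144648729*√843)/12027) - 33290 = -38465 - √(-12027 + 144648729*√843)/12027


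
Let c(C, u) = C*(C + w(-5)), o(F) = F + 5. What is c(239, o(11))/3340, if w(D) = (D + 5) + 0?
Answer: 57121/3340 ≈ 17.102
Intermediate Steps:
w(D) = 5 + D (w(D) = (5 + D) + 0 = 5 + D)
o(F) = 5 + F
c(C, u) = C**2 (c(C, u) = C*(C + (5 - 5)) = C*(C + 0) = C*C = C**2)
c(239, o(11))/3340 = 239**2/3340 = 57121*(1/3340) = 57121/3340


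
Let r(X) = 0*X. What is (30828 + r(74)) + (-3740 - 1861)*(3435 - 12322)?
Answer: 49806915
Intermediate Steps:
r(X) = 0
(30828 + r(74)) + (-3740 - 1861)*(3435 - 12322) = (30828 + 0) + (-3740 - 1861)*(3435 - 12322) = 30828 - 5601*(-8887) = 30828 + 49776087 = 49806915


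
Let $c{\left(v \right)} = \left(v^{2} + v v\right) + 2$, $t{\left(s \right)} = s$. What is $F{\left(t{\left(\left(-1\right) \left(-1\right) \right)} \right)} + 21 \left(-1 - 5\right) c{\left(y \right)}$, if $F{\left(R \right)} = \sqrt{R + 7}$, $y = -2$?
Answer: $-1260 + 2 \sqrt{2} \approx -1257.2$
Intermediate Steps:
$F{\left(R \right)} = \sqrt{7 + R}$
$c{\left(v \right)} = 2 + 2 v^{2}$ ($c{\left(v \right)} = \left(v^{2} + v^{2}\right) + 2 = 2 v^{2} + 2 = 2 + 2 v^{2}$)
$F{\left(t{\left(\left(-1\right) \left(-1\right) \right)} \right)} + 21 \left(-1 - 5\right) c{\left(y \right)} = \sqrt{7 - -1} + 21 \left(-1 - 5\right) \left(2 + 2 \left(-2\right)^{2}\right) = \sqrt{7 + 1} + 21 \left(- 6 \left(2 + 2 \cdot 4\right)\right) = \sqrt{8} + 21 \left(- 6 \left(2 + 8\right)\right) = 2 \sqrt{2} + 21 \left(\left(-6\right) 10\right) = 2 \sqrt{2} + 21 \left(-60\right) = 2 \sqrt{2} - 1260 = -1260 + 2 \sqrt{2}$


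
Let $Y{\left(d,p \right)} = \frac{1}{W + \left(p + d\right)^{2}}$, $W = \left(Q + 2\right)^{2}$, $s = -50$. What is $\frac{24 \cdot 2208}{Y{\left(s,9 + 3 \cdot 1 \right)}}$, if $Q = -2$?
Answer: $76520448$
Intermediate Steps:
$W = 0$ ($W = \left(-2 + 2\right)^{2} = 0^{2} = 0$)
$Y{\left(d,p \right)} = \frac{1}{\left(d + p\right)^{2}}$ ($Y{\left(d,p \right)} = \frac{1}{0 + \left(p + d\right)^{2}} = \frac{1}{0 + \left(d + p\right)^{2}} = \frac{1}{\left(d + p\right)^{2}}$)
$\frac{24 \cdot 2208}{Y{\left(s,9 + 3 \cdot 1 \right)}} = \frac{24 \cdot 2208}{\frac{1}{\left(-50 + \left(9 + 3 \cdot 1\right)\right)^{2}}} = \frac{52992}{\frac{1}{\left(-50 + \left(9 + 3\right)\right)^{2}}} = \frac{52992}{\frac{1}{\left(-50 + 12\right)^{2}}} = \frac{52992}{\frac{1}{1444}} = 52992 \frac{1}{\frac{1}{1444}} = 52992 \cdot 1444 = 76520448$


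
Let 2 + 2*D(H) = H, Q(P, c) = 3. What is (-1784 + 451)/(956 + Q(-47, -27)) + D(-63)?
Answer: -65001/1918 ≈ -33.890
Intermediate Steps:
D(H) = -1 + H/2
(-1784 + 451)/(956 + Q(-47, -27)) + D(-63) = (-1784 + 451)/(956 + 3) + (-1 + (½)*(-63)) = -1333/959 + (-1 - 63/2) = -1333*1/959 - 65/2 = -1333/959 - 65/2 = -65001/1918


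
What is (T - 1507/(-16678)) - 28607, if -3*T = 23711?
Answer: -1826770175/50034 ≈ -36511.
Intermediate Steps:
T = -23711/3 (T = -⅓*23711 = -23711/3 ≈ -7903.7)
(T - 1507/(-16678)) - 28607 = (-23711/3 - 1507/(-16678)) - 28607 = (-23711/3 - 1507*(-1/16678)) - 28607 = (-23711/3 + 1507/16678) - 28607 = -395447537/50034 - 28607 = -1826770175/50034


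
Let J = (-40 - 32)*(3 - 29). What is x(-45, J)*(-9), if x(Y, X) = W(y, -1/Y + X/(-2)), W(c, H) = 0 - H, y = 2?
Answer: -42119/5 ≈ -8423.8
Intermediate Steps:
J = 1872 (J = -72*(-26) = 1872)
W(c, H) = -H
x(Y, X) = 1/Y + X/2 (x(Y, X) = -(-1/Y + X/(-2)) = -(-1/Y + X*(-1/2)) = -(-1/Y - X/2) = 1/Y + X/2)
x(-45, J)*(-9) = (1/(-45) + (1/2)*1872)*(-9) = (-1/45 + 936)*(-9) = (42119/45)*(-9) = -42119/5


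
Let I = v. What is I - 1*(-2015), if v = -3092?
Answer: -1077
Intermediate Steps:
I = -3092
I - 1*(-2015) = -3092 - 1*(-2015) = -3092 + 2015 = -1077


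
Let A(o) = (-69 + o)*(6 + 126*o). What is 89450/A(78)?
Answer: 44725/44253 ≈ 1.0107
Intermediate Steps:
89450/A(78) = 89450/(-414 - 8688*78 + 126*78**2) = 89450/(-414 - 677664 + 126*6084) = 89450/(-414 - 677664 + 766584) = 89450/88506 = 89450*(1/88506) = 44725/44253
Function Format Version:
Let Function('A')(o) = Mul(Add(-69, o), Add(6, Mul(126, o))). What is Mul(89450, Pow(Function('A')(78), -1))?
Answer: Rational(44725, 44253) ≈ 1.0107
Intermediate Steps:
Mul(89450, Pow(Function('A')(78), -1)) = Mul(89450, Pow(Add(-414, Mul(-8688, 78), Mul(126, Pow(78, 2))), -1)) = Mul(89450, Pow(Add(-414, -677664, Mul(126, 6084)), -1)) = Mul(89450, Pow(Add(-414, -677664, 766584), -1)) = Mul(89450, Pow(88506, -1)) = Mul(89450, Rational(1, 88506)) = Rational(44725, 44253)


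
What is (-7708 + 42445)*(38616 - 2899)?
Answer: 1240701429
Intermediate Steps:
(-7708 + 42445)*(38616 - 2899) = 34737*35717 = 1240701429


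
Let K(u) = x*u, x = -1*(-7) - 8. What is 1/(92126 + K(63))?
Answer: 1/92063 ≈ 1.0862e-5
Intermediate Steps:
x = -1 (x = 7 - 8 = -1)
K(u) = -u
1/(92126 + K(63)) = 1/(92126 - 1*63) = 1/(92126 - 63) = 1/92063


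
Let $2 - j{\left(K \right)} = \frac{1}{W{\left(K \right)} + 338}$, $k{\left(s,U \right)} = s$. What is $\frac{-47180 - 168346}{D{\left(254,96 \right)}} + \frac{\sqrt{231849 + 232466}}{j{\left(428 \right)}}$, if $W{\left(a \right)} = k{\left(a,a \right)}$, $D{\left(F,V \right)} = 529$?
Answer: $- \frac{215526}{529} + \frac{766 \sqrt{464315}}{1531} \approx -66.496$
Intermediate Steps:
$W{\left(a \right)} = a$
$j{\left(K \right)} = 2 - \frac{1}{338 + K}$ ($j{\left(K \right)} = 2 - \frac{1}{K + 338} = 2 - \frac{1}{338 + K}$)
$\frac{-47180 - 168346}{D{\left(254,96 \right)}} + \frac{\sqrt{231849 + 232466}}{j{\left(428 \right)}} = \frac{-47180 - 168346}{529} + \frac{\sqrt{231849 + 232466}}{\frac{1}{338 + 428} \left(675 + 2 \cdot 428\right)} = \left(-47180 - 168346\right) \frac{1}{529} + \frac{\sqrt{464315}}{\frac{1}{766} \left(675 + 856\right)} = \left(-215526\right) \frac{1}{529} + \frac{\sqrt{464315}}{\frac{1}{766} \cdot 1531} = - \frac{215526}{529} + \frac{\sqrt{464315}}{\frac{1531}{766}} = - \frac{215526}{529} + \sqrt{464315} \cdot \frac{766}{1531} = - \frac{215526}{529} + \frac{766 \sqrt{464315}}{1531}$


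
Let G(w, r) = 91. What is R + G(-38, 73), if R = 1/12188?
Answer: 1109109/12188 ≈ 91.000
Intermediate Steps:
R = 1/12188 ≈ 8.2048e-5
R + G(-38, 73) = 1/12188 + 91 = 1109109/12188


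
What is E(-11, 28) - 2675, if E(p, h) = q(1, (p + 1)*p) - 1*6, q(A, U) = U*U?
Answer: 9419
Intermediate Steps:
q(A, U) = U**2
E(p, h) = -6 + p**2*(1 + p)**2 (E(p, h) = ((p + 1)*p)**2 - 1*6 = ((1 + p)*p)**2 - 6 = (p*(1 + p))**2 - 6 = p**2*(1 + p)**2 - 6 = -6 + p**2*(1 + p)**2)
E(-11, 28) - 2675 = (-6 + (-11)**2*(1 - 11)**2) - 2675 = (-6 + 121*(-10)**2) - 2675 = (-6 + 121*100) - 2675 = (-6 + 12100) - 2675 = 12094 - 2675 = 9419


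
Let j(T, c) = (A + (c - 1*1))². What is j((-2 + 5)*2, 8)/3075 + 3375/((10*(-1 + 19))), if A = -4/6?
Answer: 2077069/110700 ≈ 18.763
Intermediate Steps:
A = -⅔ (A = -4*⅙ = -⅔ ≈ -0.66667)
j(T, c) = (-5/3 + c)² (j(T, c) = (-⅔ + (c - 1*1))² = (-⅔ + (c - 1))² = (-⅔ + (-1 + c))² = (-5/3 + c)²)
j((-2 + 5)*2, 8)/3075 + 3375/((10*(-1 + 19))) = ((-5 + 3*8)²/9)/3075 + 3375/((10*(-1 + 19))) = ((-5 + 24)²/9)*(1/3075) + 3375/((10*18)) = ((⅑)*19²)*(1/3075) + 3375/180 = ((⅑)*361)*(1/3075) + 3375*(1/180) = (361/9)*(1/3075) + 75/4 = 361/27675 + 75/4 = 2077069/110700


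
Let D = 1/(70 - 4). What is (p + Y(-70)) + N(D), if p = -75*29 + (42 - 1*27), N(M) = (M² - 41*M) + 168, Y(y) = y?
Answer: -8984777/4356 ≈ -2062.6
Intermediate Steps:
D = 1/66 ≈ 0.015152
N(M) = 168 + M² - 41*M
p = -2160 (p = -2175 + (42 - 27) = -2175 + 15 = -2160)
(p + Y(-70)) + N(D) = (-2160 - 70) + (168 + (1/66)² - 41*1/66) = -2230 + (168 + 1/4356 - 41/66) = -2230 + 729103/4356 = -8984777/4356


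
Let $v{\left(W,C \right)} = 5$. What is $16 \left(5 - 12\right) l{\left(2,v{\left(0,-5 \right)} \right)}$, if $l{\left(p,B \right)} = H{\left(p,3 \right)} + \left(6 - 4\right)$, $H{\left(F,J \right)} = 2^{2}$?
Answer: $-672$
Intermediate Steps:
$H{\left(F,J \right)} = 4$
$l{\left(p,B \right)} = 6$ ($l{\left(p,B \right)} = 4 + \left(6 - 4\right) = 4 + 2 = 6$)
$16 \left(5 - 12\right) l{\left(2,v{\left(0,-5 \right)} \right)} = 16 \left(5 - 12\right) 6 = 16 \left(-7\right) 6 = \left(-112\right) 6 = -672$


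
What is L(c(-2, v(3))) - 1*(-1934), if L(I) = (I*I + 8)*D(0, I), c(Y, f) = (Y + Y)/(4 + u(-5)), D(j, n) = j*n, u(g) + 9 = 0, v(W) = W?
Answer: 1934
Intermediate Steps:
u(g) = -9 (u(g) = -9 + 0 = -9)
c(Y, f) = -2*Y/5 (c(Y, f) = (Y + Y)/(4 - 9) = (2*Y)/(-5) = (2*Y)*(-⅕) = -2*Y/5)
L(I) = 0 (L(I) = (I*I + 8)*(0*I) = (I² + 8)*0 = (8 + I²)*0 = 0)
L(c(-2, v(3))) - 1*(-1934) = 0 - 1*(-1934) = 0 + 1934 = 1934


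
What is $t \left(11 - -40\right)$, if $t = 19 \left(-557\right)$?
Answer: $-539733$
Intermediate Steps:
$t = -10583$
$t \left(11 - -40\right) = - 10583 \left(11 - -40\right) = - 10583 \left(11 + 40\right) = \left(-10583\right) 51 = -539733$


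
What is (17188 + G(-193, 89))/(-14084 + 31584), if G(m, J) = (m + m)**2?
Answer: 41546/4375 ≈ 9.4962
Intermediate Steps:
G(m, J) = 4*m**2 (G(m, J) = (2*m)**2 = 4*m**2)
(17188 + G(-193, 89))/(-14084 + 31584) = (17188 + 4*(-193)**2)/(-14084 + 31584) = (17188 + 4*37249)/17500 = (17188 + 148996)*(1/17500) = 166184*(1/17500) = 41546/4375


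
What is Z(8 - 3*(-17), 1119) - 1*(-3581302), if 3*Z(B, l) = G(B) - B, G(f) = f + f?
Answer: 10743965/3 ≈ 3.5813e+6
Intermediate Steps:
G(f) = 2*f
Z(B, l) = B/3 (Z(B, l) = (2*B - B)/3 = B/3)
Z(8 - 3*(-17), 1119) - 1*(-3581302) = (8 - 3*(-17))/3 - 1*(-3581302) = (8 + 51)/3 + 3581302 = (1/3)*59 + 3581302 = 59/3 + 3581302 = 10743965/3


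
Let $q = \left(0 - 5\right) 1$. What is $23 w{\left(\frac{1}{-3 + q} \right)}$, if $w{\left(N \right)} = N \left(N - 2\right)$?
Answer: $\frac{391}{64} \approx 6.1094$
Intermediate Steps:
$q = -5$ ($q = \left(-5\right) 1 = -5$)
$w{\left(N \right)} = N \left(-2 + N\right)$
$23 w{\left(\frac{1}{-3 + q} \right)} = 23 \frac{-2 + \frac{1}{-3 - 5}}{-3 - 5} = 23 \frac{-2 + \frac{1}{-8}}{-8} = 23 \left(- \frac{-2 - \frac{1}{8}}{8}\right) = 23 \left(\left(- \frac{1}{8}\right) \left(- \frac{17}{8}\right)\right) = 23 \cdot \frac{17}{64} = \frac{391}{64}$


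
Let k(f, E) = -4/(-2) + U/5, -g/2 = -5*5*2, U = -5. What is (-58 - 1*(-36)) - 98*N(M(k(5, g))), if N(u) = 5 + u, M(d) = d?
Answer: -610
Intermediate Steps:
g = 100 (g = -2*(-5*5)*2 = -(-50)*2 = -2*(-50) = 100)
k(f, E) = 1 (k(f, E) = -4/(-2) - 5/5 = -4*(-½) - 5*⅕ = 2 - 1 = 1)
(-58 - 1*(-36)) - 98*N(M(k(5, g))) = (-58 - 1*(-36)) - 98*(5 + 1) = (-58 + 36) - 98*6 = -22 - 588 = -610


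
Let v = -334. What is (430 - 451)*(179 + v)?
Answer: 3255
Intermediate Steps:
(430 - 451)*(179 + v) = (430 - 451)*(179 - 334) = -21*(-155) = 3255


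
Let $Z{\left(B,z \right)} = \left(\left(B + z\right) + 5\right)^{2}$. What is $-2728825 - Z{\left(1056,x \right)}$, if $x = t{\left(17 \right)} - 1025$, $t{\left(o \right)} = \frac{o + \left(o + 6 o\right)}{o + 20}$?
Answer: $- \frac{3737916449}{1369} \approx -2.7304 \cdot 10^{6}$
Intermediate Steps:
$t{\left(o \right)} = \frac{8 o}{20 + o}$ ($t{\left(o \right)} = \frac{o + 7 o}{20 + o} = \frac{8 o}{20 + o}$)
$x = - \frac{37789}{37}$ ($x = 8 \cdot 17 \frac{1}{20 + 17} - 1025 = 8 \cdot 17 \cdot \frac{1}{37} - 1025 = \frac{136}{37} - 1025 = - \frac{37789}{37} \approx -1021.3$)
$Z{\left(B,z \right)} = \left(5 + B + z\right)^{2}$
$-2728825 - Z{\left(1056,x \right)} = -2728825 - \left(5 + 1056 - \frac{37789}{37}\right)^{2} = -2728825 - \left(\frac{1468}{37}\right)^{2} = -2728825 - \frac{2155024}{1369} = - \frac{3737916449}{1369}$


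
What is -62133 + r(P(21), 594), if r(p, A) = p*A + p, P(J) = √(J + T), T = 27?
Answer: -62133 + 2380*√3 ≈ -58011.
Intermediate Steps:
P(J) = √(27 + J) (P(J) = √(J + 27) = √(27 + J))
r(p, A) = p + A*p (r(p, A) = A*p + p = p + A*p)
-62133 + r(P(21), 594) = -62133 + √(27 + 21)*(1 + 594) = -62133 + √48*595 = -62133 + (4*√3)*595 = -62133 + 2380*√3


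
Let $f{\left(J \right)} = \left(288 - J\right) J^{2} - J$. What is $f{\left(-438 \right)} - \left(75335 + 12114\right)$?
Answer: $139191733$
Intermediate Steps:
$f{\left(J \right)} = - J + J^{2} \left(288 - J\right)$ ($f{\left(J \right)} = J^{2} \left(288 - J\right) - J = - J + J^{2} \left(288 - J\right)$)
$f{\left(-438 \right)} - \left(75335 + 12114\right) = - 438 \left(-1 - \left(-438\right)^{2} + 288 \left(-438\right)\right) - \left(75335 + 12114\right) = - 438 \left(-1 - 191844 - 126144\right) - 87449 = \left(-438\right) \left(-317989\right) - 87449 = 139279182 - 87449 = 139191733$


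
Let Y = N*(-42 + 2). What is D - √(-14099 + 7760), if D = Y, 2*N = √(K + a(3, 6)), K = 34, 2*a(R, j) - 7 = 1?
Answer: -20*√38 - I*√6339 ≈ -123.29 - 79.618*I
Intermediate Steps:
a(R, j) = 4 (a(R, j) = 7/2 + (½)*1 = 7/2 + ½ = 4)
N = √38/2 (N = √(34 + 4)/2 = √38/2 ≈ 3.0822)
Y = -20*√38 (Y = (√38/2)*(-42 + 2) = (√38/2)*(-40) = -20*√38 ≈ -123.29)
D = -20*√38 ≈ -123.29
D - √(-14099 + 7760) = -20*√38 - √(-14099 + 7760) = -20*√38 - √(-6339) = -20*√38 - I*√6339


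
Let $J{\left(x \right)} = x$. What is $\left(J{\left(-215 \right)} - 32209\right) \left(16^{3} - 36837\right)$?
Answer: $1061594184$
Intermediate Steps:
$\left(J{\left(-215 \right)} - 32209\right) \left(16^{3} - 36837\right) = \left(-215 - 32209\right) \left(16^{3} - 36837\right) = - 32424 \left(4096 - 36837\right) = \left(-32424\right) \left(-32741\right) = 1061594184$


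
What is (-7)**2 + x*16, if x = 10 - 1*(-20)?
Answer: 529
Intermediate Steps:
x = 30 (x = 10 + 20 = 30)
(-7)**2 + x*16 = (-7)**2 + 30*16 = 49 + 480 = 529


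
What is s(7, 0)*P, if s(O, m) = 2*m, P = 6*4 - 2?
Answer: 0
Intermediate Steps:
P = 22 (P = 24 - 2 = 22)
s(7, 0)*P = (2*0)*22 = 0*22 = 0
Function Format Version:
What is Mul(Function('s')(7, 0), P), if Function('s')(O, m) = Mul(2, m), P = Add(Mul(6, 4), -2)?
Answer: 0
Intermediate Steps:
P = 22 (P = Add(24, -2) = 22)
Mul(Function('s')(7, 0), P) = Mul(Mul(2, 0), 22) = Mul(0, 22) = 0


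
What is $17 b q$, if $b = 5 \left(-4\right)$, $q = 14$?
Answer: $-4760$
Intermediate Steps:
$b = -20$
$17 b q = 17 \left(-20\right) 14 = \left(-340\right) 14 = -4760$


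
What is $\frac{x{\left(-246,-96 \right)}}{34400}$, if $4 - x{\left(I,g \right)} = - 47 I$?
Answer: $- \frac{5779}{17200} \approx -0.33599$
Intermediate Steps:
$x{\left(I,g \right)} = 4 + 47 I$ ($x{\left(I,g \right)} = 4 - - 47 I = 4 + 47 I$)
$\frac{x{\left(-246,-96 \right)}}{34400} = \frac{4 + 47 \left(-246\right)}{34400} = \left(4 - 11562\right) \frac{1}{34400} = \left(-11558\right) \frac{1}{34400} = - \frac{5779}{17200}$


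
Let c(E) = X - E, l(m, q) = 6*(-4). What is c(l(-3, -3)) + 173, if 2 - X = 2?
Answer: 197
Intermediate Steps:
l(m, q) = -24
X = 0 (X = 2 - 1*2 = 2 - 2 = 0)
c(E) = -E (c(E) = 0 - E = -E)
c(l(-3, -3)) + 173 = -1*(-24) + 173 = 24 + 173 = 197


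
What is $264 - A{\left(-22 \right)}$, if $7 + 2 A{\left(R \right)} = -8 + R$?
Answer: $\frac{565}{2} \approx 282.5$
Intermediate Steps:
$A{\left(R \right)} = - \frac{15}{2} + \frac{R}{2}$ ($A{\left(R \right)} = - \frac{7}{2} + \frac{-8 + R}{2} = - \frac{7}{2} + \left(-4 + \frac{R}{2}\right) = - \frac{15}{2} + \frac{R}{2}$)
$264 - A{\left(-22 \right)} = 264 - \left(- \frac{15}{2} + \frac{1}{2} \left(-22\right)\right) = 264 - \left(- \frac{15}{2} - 11\right) = 264 - - \frac{37}{2} = 264 + \frac{37}{2} = \frac{565}{2}$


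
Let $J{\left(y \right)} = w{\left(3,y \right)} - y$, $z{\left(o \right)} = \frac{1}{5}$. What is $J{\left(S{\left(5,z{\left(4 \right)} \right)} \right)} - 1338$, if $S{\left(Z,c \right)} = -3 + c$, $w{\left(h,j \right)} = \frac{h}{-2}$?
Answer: $- \frac{13367}{10} \approx -1336.7$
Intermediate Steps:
$z{\left(o \right)} = \frac{1}{5}$
$w{\left(h,j \right)} = - \frac{h}{2}$ ($w{\left(h,j \right)} = h \left(- \frac{1}{2}\right) = - \frac{h}{2}$)
$J{\left(y \right)} = - \frac{3}{2} - y$ ($J{\left(y \right)} = \left(- \frac{1}{2}\right) 3 - y = - \frac{3}{2} - y$)
$J{\left(S{\left(5,z{\left(4 \right)} \right)} \right)} - 1338 = \left(- \frac{3}{2} - \left(-3 + \frac{1}{5}\right)\right) - 1338 = \left(- \frac{3}{2} - - \frac{14}{5}\right) - 1338 = \left(- \frac{3}{2} + \frac{14}{5}\right) - 1338 = \frac{13}{10} - 1338 = - \frac{13367}{10}$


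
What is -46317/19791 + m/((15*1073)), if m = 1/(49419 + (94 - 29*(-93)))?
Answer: -4324566567151/1847863570050 ≈ -2.3403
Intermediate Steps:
m = 1/52210 (m = 1/(49419 + (94 + 2697)) = 1/(49419 + 2791) = 1/52210 ≈ 1.9153e-5)
-46317/19791 + m/((15*1073)) = -46317/19791 + 1/(52210*((15*1073))) = -46317*1/19791 + (1/52210)/16095 = -15439/6597 + (1/52210)*(1/16095) = -15439/6597 + 1/840319950 = -4324566567151/1847863570050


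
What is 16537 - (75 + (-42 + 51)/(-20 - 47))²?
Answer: 49074337/4489 ≈ 10932.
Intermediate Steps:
16537 - (75 + (-42 + 51)/(-20 - 47))² = 16537 - (75 + 9/(-67))² = 16537 - (75 + 9*(-1/67))² = 16537 - (75 - 9/67)² = 16537 - (5016/67)² = 16537 - 1*25160256/4489 = 16537 - 25160256/4489 = 49074337/4489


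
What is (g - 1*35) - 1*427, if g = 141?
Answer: -321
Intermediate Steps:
(g - 1*35) - 1*427 = (141 - 1*35) - 1*427 = (141 - 35) - 427 = 106 - 427 = -321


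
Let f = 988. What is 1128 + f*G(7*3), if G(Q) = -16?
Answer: -14680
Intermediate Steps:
1128 + f*G(7*3) = 1128 + 988*(-16) = 1128 - 15808 = -14680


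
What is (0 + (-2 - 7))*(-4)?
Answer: 36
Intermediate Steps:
(0 + (-2 - 7))*(-4) = (0 - 9)*(-4) = -9*(-4) = 36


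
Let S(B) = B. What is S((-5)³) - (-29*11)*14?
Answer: 4341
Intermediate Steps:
S((-5)³) - (-29*11)*14 = (-5)³ - (-29*11)*14 = -125 - (-319)*14 = -125 - 1*(-4466) = -125 + 4466 = 4341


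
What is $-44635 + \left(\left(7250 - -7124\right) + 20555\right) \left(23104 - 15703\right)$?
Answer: $258464894$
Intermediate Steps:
$-44635 + \left(\left(7250 - -7124\right) + 20555\right) \left(23104 - 15703\right) = -44635 + \left(\left(7250 + 7124\right) + 20555\right) 7401 = -44635 + \left(14374 + 20555\right) 7401 = -44635 + 34929 \cdot 7401 = -44635 + 258509529 = 258464894$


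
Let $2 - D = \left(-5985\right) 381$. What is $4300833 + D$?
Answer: $6581120$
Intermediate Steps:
$D = 2280287$ ($D = 2 - \left(-5985\right) 381 = 2 - -2280285 = 2 + 2280285 = 2280287$)
$4300833 + D = 4300833 + 2280287 = 6581120$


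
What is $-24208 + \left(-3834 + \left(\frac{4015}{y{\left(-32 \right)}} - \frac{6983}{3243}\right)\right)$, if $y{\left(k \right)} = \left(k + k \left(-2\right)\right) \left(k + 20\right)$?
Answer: $- \frac{11645580407}{415104} \approx -28055.0$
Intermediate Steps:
$y{\left(k \right)} = - k \left(20 + k\right)$ ($y{\left(k \right)} = \left(k - 2 k\right) \left(20 + k\right) = - k \left(20 + k\right)$)
$-24208 + \left(-3834 + \left(\frac{4015}{y{\left(-32 \right)}} - \frac{6983}{3243}\right)\right) = -24208 - \left(\frac{12440645}{3243} - \frac{4015}{32 \left(20 - 32\right)}\right) = -24208 - \left(\frac{12440645}{3243} + \frac{4015}{384}\right) = -24208 + \left(-3834 + \left(4015 \left(- \frac{1}{384}\right) - \frac{6983}{3243}\right)\right) = -24208 - \frac{1596742775}{415104} = - \frac{11645580407}{415104}$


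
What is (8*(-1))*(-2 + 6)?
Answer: -32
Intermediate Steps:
(8*(-1))*(-2 + 6) = -8*4 = -32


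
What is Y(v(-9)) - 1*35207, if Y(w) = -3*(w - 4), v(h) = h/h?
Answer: -35198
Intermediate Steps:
v(h) = 1
Y(w) = 12 - 3*w (Y(w) = -3*(-4 + w) = 12 - 3*w)
Y(v(-9)) - 1*35207 = (12 - 3*1) - 1*35207 = (12 - 3) - 35207 = 9 - 35207 = -35198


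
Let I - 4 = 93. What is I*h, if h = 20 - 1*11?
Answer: 873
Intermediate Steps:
I = 97 (I = 4 + 93 = 97)
h = 9 (h = 20 - 11 = 9)
I*h = 97*9 = 873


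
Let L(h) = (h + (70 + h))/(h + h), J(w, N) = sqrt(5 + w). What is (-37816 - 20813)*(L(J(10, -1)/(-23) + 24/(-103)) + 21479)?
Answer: -60213019560720/48523 - 166902008035*sqrt(15)/48523 ≈ -1.2542e+9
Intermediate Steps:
L(h) = (70 + 2*h)/(2*h) (L(h) = (70 + 2*h)/((2*h)) = (70 + 2*h)*(1/(2*h)) = (70 + 2*h)/(2*h))
(-37816 - 20813)*(L(J(10, -1)/(-23) + 24/(-103)) + 21479) = (-37816 - 20813)*((35 + (sqrt(5 + 10)/(-23) + 24/(-103)))/(sqrt(5 + 10)/(-23) + 24/(-103)) + 21479) = -58629*((35 + (sqrt(15)*(-1/23) + 24*(-1/103)))/(sqrt(15)*(-1/23) + 24*(-1/103)) + 21479) = -58629*((35 + (-sqrt(15)/23 - 24/103))/(-sqrt(15)/23 - 24/103) + 21479) = -58629*((35 + (-24/103 - sqrt(15)/23))/(-24/103 - sqrt(15)/23) + 21479) = -58629*((3581/103 - sqrt(15)/23)/(-24/103 - sqrt(15)/23) + 21479) = -58629*(21479 + (3581/103 - sqrt(15)/23)/(-24/103 - sqrt(15)/23)) = -1259292291 - 58629*(3581/103 - sqrt(15)/23)/(-24/103 - sqrt(15)/23)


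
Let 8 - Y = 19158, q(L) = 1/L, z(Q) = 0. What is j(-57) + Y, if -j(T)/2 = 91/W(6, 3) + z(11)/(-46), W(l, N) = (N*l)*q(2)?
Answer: -172532/9 ≈ -19170.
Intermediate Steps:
q(L) = 1/L
W(l, N) = N*l/2 (W(l, N) = (N*l)/2 = (N*l)*(½) = N*l/2)
j(T) = -182/9 (j(T) = -2*(91/(((½)*3*6)) + 0/(-46)) = -2*(91/9 + 0*(-1/46)) = -2*(91*(⅑) + 0) = -2*(91/9 + 0) = -2*91/9 = -182/9)
Y = -19150 (Y = 8 - 1*19158 = 8 - 19158 = -19150)
j(-57) + Y = -182/9 - 19150 = -172532/9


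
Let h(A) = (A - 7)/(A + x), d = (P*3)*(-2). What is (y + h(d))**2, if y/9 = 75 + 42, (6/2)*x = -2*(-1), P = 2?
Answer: 1285867881/1156 ≈ 1.1123e+6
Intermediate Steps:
x = 2/3 (x = (-2*(-1))/3 = (1/3)*2 = 2/3 ≈ 0.66667)
d = -12 (d = (2*3)*(-2) = 6*(-2) = -12)
y = 1053 (y = 9*(75 + 42) = 9*117 = 1053)
h(A) = (-7 + A)/(2/3 + A) (h(A) = (A - 7)/(A + 2/3) = (-7 + A)/(2/3 + A))
(y + h(d))**2 = (1053 + 3*(-7 - 12)/(2 + 3*(-12)))**2 = (1053 + 3*(-19)/(2 - 36))**2 = (1053 + 3*(-19)/(-34))**2 = (1053 + 3*(-1/34)*(-19))**2 = (1053 + 57/34)**2 = (35859/34)**2 = 1285867881/1156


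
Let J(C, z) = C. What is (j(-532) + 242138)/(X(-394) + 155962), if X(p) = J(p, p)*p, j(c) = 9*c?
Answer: 118675/155599 ≈ 0.76270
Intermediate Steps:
X(p) = p**2 (X(p) = p*p = p**2)
(j(-532) + 242138)/(X(-394) + 155962) = (9*(-532) + 242138)/((-394)**2 + 155962) = (-4788 + 242138)/(155236 + 155962) = 237350/311198 = 237350*(1/311198) = 118675/155599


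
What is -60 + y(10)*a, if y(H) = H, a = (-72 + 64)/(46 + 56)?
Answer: -3100/51 ≈ -60.784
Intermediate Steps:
a = -4/51 (a = -8/102 = -8*1/102 = -4/51 ≈ -0.078431)
-60 + y(10)*a = -60 + 10*(-4/51) = -60 - 40/51 = -3100/51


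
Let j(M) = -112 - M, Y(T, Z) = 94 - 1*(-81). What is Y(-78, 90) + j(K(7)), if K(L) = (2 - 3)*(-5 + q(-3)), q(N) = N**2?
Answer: 67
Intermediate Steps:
Y(T, Z) = 175 (Y(T, Z) = 94 + 81 = 175)
K(L) = -4 (K(L) = (2 - 3)*(-5 + (-3)**2) = -(-5 + 9) = -1*4 = -4)
Y(-78, 90) + j(K(7)) = 175 + (-112 - 1*(-4)) = 175 + (-112 + 4) = 175 - 108 = 67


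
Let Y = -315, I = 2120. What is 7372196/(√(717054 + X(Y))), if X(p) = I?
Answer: 3686098*√719174/359587 ≈ 8693.2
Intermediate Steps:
X(p) = 2120
7372196/(√(717054 + X(Y))) = 7372196/(√(717054 + 2120)) = 7372196/(√719174) = 7372196*(√719174/719174) = 3686098*√719174/359587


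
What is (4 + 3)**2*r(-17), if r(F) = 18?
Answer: 882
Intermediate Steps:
(4 + 3)**2*r(-17) = (4 + 3)**2*18 = 7**2*18 = 49*18 = 882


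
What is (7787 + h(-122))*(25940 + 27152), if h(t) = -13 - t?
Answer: 419214432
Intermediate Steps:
(7787 + h(-122))*(25940 + 27152) = (7787 + (-13 - 1*(-122)))*(25940 + 27152) = (7787 + (-13 + 122))*53092 = (7787 + 109)*53092 = 7896*53092 = 419214432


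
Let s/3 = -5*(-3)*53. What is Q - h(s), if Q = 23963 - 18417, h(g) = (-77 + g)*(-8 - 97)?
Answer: 247886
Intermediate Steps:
s = 2385 (s = 3*(-5*(-3)*53) = 3*(15*53) = 3*795 = 2385)
h(g) = 8085 - 105*g (h(g) = (-77 + g)*(-105) = 8085 - 105*g)
Q = 5546
Q - h(s) = 5546 - (8085 - 105*2385) = 5546 - (8085 - 250425) = 5546 - 1*(-242340) = 5546 + 242340 = 247886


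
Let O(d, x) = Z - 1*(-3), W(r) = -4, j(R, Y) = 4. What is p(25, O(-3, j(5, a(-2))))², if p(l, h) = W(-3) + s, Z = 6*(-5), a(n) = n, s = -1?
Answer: 25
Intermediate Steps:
Z = -30
O(d, x) = -27 (O(d, x) = -30 - 1*(-3) = -30 + 3 = -27)
p(l, h) = -5 (p(l, h) = -4 - 1 = -5)
p(25, O(-3, j(5, a(-2))))² = (-5)² = 25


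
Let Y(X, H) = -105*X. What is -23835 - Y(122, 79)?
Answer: -11025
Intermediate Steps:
-23835 - Y(122, 79) = -23835 - (-105)*122 = -23835 - 1*(-12810) = -23835 + 12810 = -11025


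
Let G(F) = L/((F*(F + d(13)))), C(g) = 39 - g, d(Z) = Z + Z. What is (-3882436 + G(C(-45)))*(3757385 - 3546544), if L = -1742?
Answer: -3781824485325631/4620 ≈ -8.1858e+11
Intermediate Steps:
d(Z) = 2*Z
G(F) = -1742/(F*(26 + F)) (G(F) = -1742*1/(F*(F + 2*13)) = -1742*1/(F*(F + 26)) = -1742*1/(F*(26 + F)) = -1742/(F*(26 + F)))
(-3882436 + G(C(-45)))*(3757385 - 3546544) = (-3882436 - 1742/((39 - 1*(-45))*(26 + (39 - 1*(-45)))))*(3757385 - 3546544) = (-3882436 - 1742/((39 + 45)*(26 + (39 + 45))))*210841 = (-3882436 - 1742/(84*(26 + 84)))*210841 = (-3882436 - 1742*1/84/110)*210841 = (-3882436 - 1742*1/84*1/110)*210841 = (-3882436 - 871/4620)*210841 = -17936855191/4620*210841 = -3781824485325631/4620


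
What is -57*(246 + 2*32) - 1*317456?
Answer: -335126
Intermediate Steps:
-57*(246 + 2*32) - 1*317456 = -57*(246 + 64) - 317456 = -57*310 - 317456 = -17670 - 317456 = -335126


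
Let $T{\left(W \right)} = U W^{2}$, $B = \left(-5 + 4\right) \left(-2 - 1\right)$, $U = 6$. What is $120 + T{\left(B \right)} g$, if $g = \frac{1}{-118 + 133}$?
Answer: $\frac{618}{5} \approx 123.6$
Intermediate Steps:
$B = 3$ ($B = \left(-1\right) \left(-3\right) = 3$)
$g = \frac{1}{15} \approx 0.066667$
$T{\left(W \right)} = 6 W^{2}$
$120 + T{\left(B \right)} g = 120 + 6 \cdot 3^{2} \cdot \frac{1}{15} = 120 + 6 \cdot 9 \cdot \frac{1}{15} = 120 + 54 \cdot \frac{1}{15} = 120 + \frac{18}{5} = \frac{618}{5}$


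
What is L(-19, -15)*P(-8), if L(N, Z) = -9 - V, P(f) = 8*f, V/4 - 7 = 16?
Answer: 6464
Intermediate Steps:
V = 92 (V = 28 + 4*16 = 28 + 64 = 92)
L(N, Z) = -101 (L(N, Z) = -9 - 1*92 = -9 - 92 = -101)
L(-19, -15)*P(-8) = -808*(-8) = -101*(-64) = 6464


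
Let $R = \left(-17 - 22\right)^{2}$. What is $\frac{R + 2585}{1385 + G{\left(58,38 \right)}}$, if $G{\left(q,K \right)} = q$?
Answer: $\frac{4106}{1443} \approx 2.8455$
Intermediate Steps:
$R = 1521$ ($R = \left(-39\right)^{2} = 1521$)
$\frac{R + 2585}{1385 + G{\left(58,38 \right)}} = \frac{1521 + 2585}{1385 + 58} = \frac{4106}{1443}$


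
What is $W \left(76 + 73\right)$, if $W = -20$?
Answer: $-2980$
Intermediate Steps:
$W \left(76 + 73\right) = - 20 \left(76 + 73\right) = \left(-20\right) 149 = -2980$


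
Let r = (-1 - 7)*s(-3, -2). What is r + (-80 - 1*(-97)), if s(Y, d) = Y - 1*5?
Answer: 81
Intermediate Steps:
s(Y, d) = -5 + Y (s(Y, d) = Y - 5 = -5 + Y)
r = 64 (r = (-1 - 7)*(-5 - 3) = -8*(-8) = 64)
r + (-80 - 1*(-97)) = 64 + (-80 - 1*(-97)) = 64 + (-80 + 97) = 64 + 17 = 81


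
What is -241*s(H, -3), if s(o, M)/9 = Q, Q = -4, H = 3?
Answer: 8676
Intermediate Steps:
s(o, M) = -36 (s(o, M) = 9*(-4) = -36)
-241*s(H, -3) = -241*(-36) = 8676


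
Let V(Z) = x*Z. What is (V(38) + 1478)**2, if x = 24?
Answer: 5712100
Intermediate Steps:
V(Z) = 24*Z
(V(38) + 1478)**2 = (24*38 + 1478)**2 = (912 + 1478)**2 = 2390**2 = 5712100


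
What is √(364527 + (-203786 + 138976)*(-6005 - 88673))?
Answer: √6136445707 ≈ 78336.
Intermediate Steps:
√(364527 + (-203786 + 138976)*(-6005 - 88673)) = √(364527 - 64810*(-94678)) = √(364527 + 6136081180) = √6136445707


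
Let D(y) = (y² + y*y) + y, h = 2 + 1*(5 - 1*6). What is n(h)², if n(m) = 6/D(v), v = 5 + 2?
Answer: 4/1225 ≈ 0.0032653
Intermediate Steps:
v = 7
h = 1 (h = 2 + 1*(5 - 6) = 2 + 1*(-1) = 2 - 1 = 1)
D(y) = y + 2*y² (D(y) = (y² + y²) + y = 2*y² + y = y + 2*y²)
n(m) = 2/35 (n(m) = 6/((7*(1 + 2*7))) = 6/((7*(1 + 14))) = 6/((7*15)) = 6/105 = 6*(1/105) = 2/35)
n(h)² = (2/35)² = 4/1225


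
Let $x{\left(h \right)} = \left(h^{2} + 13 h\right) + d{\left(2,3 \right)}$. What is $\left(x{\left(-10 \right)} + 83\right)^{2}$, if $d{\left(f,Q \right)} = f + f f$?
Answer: $3481$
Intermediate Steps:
$d{\left(f,Q \right)} = f + f^{2}$
$x{\left(h \right)} = 6 + h^{2} + 13 h$ ($x{\left(h \right)} = \left(h^{2} + 13 h\right) + 2 \left(1 + 2\right) = \left(h^{2} + 13 h\right) + 2 \cdot 3 = \left(h^{2} + 13 h\right) + 6 = 6 + h^{2} + 13 h$)
$\left(x{\left(-10 \right)} + 83\right)^{2} = \left(\left(6 + \left(-10\right)^{2} + 13 \left(-10\right)\right) + 83\right)^{2} = \left(\left(6 + 100 - 130\right) + 83\right)^{2} = \left(-24 + 83\right)^{2} = 59^{2} = 3481$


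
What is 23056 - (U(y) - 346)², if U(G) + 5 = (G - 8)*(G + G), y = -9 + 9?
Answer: -100145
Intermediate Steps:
y = 0
U(G) = -5 + 2*G*(-8 + G) (U(G) = -5 + (G - 8)*(G + G) = -5 + (-8 + G)*(2*G) = -5 + 2*G*(-8 + G))
23056 - (U(y) - 346)² = 23056 - ((-5 - 16*0 + 2*0²) - 346)² = 23056 - ((-5 + 0 + 2*0) - 346)² = 23056 - ((-5 + 0 + 0) - 346)² = 23056 - (-5 - 346)² = 23056 - 1*(-351)² = 23056 - 1*123201 = 23056 - 123201 = -100145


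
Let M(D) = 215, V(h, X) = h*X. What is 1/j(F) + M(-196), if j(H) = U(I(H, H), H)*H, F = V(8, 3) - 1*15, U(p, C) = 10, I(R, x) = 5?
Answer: 19351/90 ≈ 215.01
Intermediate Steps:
V(h, X) = X*h
F = 9 (F = 3*8 - 1*15 = 24 - 15 = 9)
j(H) = 10*H
1/j(F) + M(-196) = 1/(10*9) + 215 = 1/90 + 215 = 19351/90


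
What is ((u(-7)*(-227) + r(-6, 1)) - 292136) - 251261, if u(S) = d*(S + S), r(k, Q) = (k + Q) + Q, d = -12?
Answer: -581537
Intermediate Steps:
r(k, Q) = k + 2*Q (r(k, Q) = (Q + k) + Q = k + 2*Q)
u(S) = -24*S (u(S) = -12*(S + S) = -24*S)
((u(-7)*(-227) + r(-6, 1)) - 292136) - 251261 = ((-24*(-7)*(-227) + (-6 + 2*1)) - 292136) - 251261 = ((168*(-227) + (-6 + 2)) - 292136) - 251261 = ((-38136 - 4) - 292136) - 251261 = (-38140 - 292136) - 251261 = -330276 - 251261 = -581537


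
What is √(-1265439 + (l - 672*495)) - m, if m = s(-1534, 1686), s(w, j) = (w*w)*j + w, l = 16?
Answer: -3967419482 + I*√1598063 ≈ -3.9674e+9 + 1264.1*I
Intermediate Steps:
s(w, j) = w + j*w² (s(w, j) = w²*j + w = j*w² + w = w + j*w²)
m = 3967419482 (m = -1534*(1 + 1686*(-1534)) = -1534*(1 - 2586324) = -1534*(-2586323) = 3967419482)
√(-1265439 + (l - 672*495)) - m = √(-1265439 + (16 - 672*495)) - 1*3967419482 = √(-1265439 + (16 - 332640)) - 3967419482 = √(-1265439 - 332624) - 3967419482 = √(-1598063) - 3967419482 = I*√1598063 - 3967419482 = -3967419482 + I*√1598063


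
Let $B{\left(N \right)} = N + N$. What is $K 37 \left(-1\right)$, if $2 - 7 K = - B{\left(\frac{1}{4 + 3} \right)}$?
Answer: $- \frac{592}{49} \approx -12.082$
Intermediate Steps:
$B{\left(N \right)} = 2 N$
$K = \frac{16}{49}$ ($K = \frac{2}{7} - \frac{\left(-1\right) \frac{2}{4 + 3}}{7} = \frac{2}{7} - \frac{\left(-1\right) \frac{2}{7}}{7} = \frac{2}{7} - - \frac{2}{49} = \frac{2}{7} + \frac{2}{49} = \frac{16}{49} \approx 0.32653$)
$K 37 \left(-1\right) = \frac{16}{49} \cdot 37 \left(-1\right) = \frac{592}{49} \left(-1\right) = - \frac{592}{49}$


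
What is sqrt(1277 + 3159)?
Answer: 2*sqrt(1109) ≈ 66.603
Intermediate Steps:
sqrt(1277 + 3159) = sqrt(4436) = 2*sqrt(1109)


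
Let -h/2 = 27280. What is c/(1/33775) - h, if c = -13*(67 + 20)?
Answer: -38144965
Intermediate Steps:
h = -54560 (h = -2*27280 = -54560)
c = -1131 (c = -13*87 = -1131)
c/(1/33775) - h = -1131/(1/33775) - 1*(-54560) = -1131/1/33775 + 54560 = -1131*33775 + 54560 = -38199525 + 54560 = -38144965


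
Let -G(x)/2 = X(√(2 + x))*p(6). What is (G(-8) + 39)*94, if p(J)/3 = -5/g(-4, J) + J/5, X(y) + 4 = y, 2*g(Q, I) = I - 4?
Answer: -24534/5 + 10716*I*√6/5 ≈ -4906.8 + 5249.8*I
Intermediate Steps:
g(Q, I) = -2 + I/2 (g(Q, I) = (I - 4)/2 = (-4 + I)/2 = -2 + I/2)
X(y) = -4 + y
p(J) = -15/(-2 + J/2) + 3*J/5 (p(J) = 3*(-5/(-2 + J/2) + J/5) = -15/(-2 + J/2) + 3*J/5)
G(x) = -456/5 + 114*√(2 + x)/5 (G(x) = -2*(-4 + √(2 + x))*3*(-50 + 6*(-4 + 6))/(5*(-4 + 6)) = -2*(-4 + √(2 + x))*(⅗)*(-50 + 6*2)/2 = -2*(-4 + √(2 + x))*(⅗)*(½)*(-50 + 12) = -2*(-4 + √(2 + x))*(⅗)*(½)*(-38) = -2*(-4 + √(2 + x))*(-57)/5 = -2*(228/5 - 57*√(2 + x)/5) = -456/5 + 114*√(2 + x)/5)
(G(-8) + 39)*94 = ((-456/5 + 114*√(2 - 8)/5) + 39)*94 = ((-456/5 + 114*√(-6)/5) + 39)*94 = ((-456/5 + 114*(I*√6)/5) + 39)*94 = ((-456/5 + 114*I*√6/5) + 39)*94 = (-261/5 + 114*I*√6/5)*94 = -24534/5 + 10716*I*√6/5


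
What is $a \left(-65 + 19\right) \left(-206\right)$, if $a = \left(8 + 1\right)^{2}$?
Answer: $767556$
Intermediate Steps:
$a = 81$ ($a = 9^{2} = 81$)
$a \left(-65 + 19\right) \left(-206\right) = 81 \left(-65 + 19\right) \left(-206\right) = 81 \left(-46\right) \left(-206\right) = \left(-3726\right) \left(-206\right) = 767556$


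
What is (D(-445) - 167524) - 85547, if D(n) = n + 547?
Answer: -252969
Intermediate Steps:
D(n) = 547 + n
(D(-445) - 167524) - 85547 = ((547 - 445) - 167524) - 85547 = (102 - 167524) - 85547 = -167422 - 85547 = -252969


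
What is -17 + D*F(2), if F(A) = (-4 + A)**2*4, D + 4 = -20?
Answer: -401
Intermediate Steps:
D = -24 (D = -4 - 20 = -24)
F(A) = 4*(-4 + A)**2
-17 + D*F(2) = -17 - 96*(-4 + 2)**2 = -17 - 96*(-2)**2 = -17 - 96*4 = -17 - 24*16 = -17 - 384 = -401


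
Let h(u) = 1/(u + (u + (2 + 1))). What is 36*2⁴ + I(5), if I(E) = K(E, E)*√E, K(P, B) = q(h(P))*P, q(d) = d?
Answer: 576 + 5*√5/13 ≈ 576.86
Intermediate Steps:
h(u) = 1/(3 + 2*u) (h(u) = 1/(u + (u + 3)) = 1/(u + (3 + u)) = 1/(3 + 2*u))
K(P, B) = P/(3 + 2*P)
I(E) = E^(3/2)/(3 + 2*E) (I(E) = (E/(3 + 2*E))*√E = E^(3/2)/(3 + 2*E))
36*2⁴ + I(5) = 36*2⁴ + 5^(3/2)/(3 + 2*5) = 36*16 + (5*√5)/(3 + 10) = 576 + (5*√5)/13 = 576 + (5*√5)*(1/13) = 576 + 5*√5/13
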